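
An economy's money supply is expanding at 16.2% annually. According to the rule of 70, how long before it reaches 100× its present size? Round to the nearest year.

approximately 29 years

Doubling time ≈ 70/16.2 = 4.32 years.
Reaching 100× takes log₂(100) ≈ 6.64 doublings.
6.64 × 4.32 ≈ 29 years.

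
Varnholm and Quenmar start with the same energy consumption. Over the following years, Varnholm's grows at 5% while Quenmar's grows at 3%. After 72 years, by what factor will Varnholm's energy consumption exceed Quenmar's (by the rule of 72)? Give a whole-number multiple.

Rate gap = 5% − 3% = 2 points.
The ratio doubles every 72/2 ≈ 36.00 years.
72/36.00 ≈ 2.00 doublings → ratio ≈ 2^2.00 ≈ 4.

4 times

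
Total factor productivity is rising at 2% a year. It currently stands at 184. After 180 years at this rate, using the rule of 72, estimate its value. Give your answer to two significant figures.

≈ 5900

Doubling time ≈ 72/2 = 36.00 years.
180 years is 180/36.00 ≈ 5.00 doublings, a factor of 2^5.00 ≈ 32.00.
184 × 32.00 ≈ 5900.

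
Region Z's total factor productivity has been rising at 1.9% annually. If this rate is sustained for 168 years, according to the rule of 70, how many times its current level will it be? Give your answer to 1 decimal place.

Doubles every ≈ 36.84 years (70/1.9).
168 years is 4.56 doublings; 2^4.56 ≈ 23.6×.

approximately 23.6 times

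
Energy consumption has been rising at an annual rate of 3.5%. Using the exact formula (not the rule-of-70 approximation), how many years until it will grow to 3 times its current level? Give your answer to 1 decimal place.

31.9 years

t = ln(3) / ln(1 + 0.035) = 1.0986 / 0.034401 ≈ 31.94.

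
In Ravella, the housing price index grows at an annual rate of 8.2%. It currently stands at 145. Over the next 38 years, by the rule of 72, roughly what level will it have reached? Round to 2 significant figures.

Doubling time ≈ 72/8.2 = 8.78 years.
38 years is 38/8.78 ≈ 4.33 doublings, a factor of 2^4.33 ≈ 20.11.
145 × 20.11 ≈ 2900.

about 2900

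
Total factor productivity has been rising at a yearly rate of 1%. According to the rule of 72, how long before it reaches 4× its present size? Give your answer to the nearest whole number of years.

≈ 144 years

At 1% it doubles every 72/1 ≈ 72.00 years.
Getting to 4× needs 2 doublings: 2 × 72.00 ≈ 144 years.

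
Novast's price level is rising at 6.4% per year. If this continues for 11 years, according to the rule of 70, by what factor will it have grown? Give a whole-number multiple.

70/6.4 ≈ 10.94 years per doubling.
11 years fits 1 doubling: 2^1 = 2.

approximately 2 times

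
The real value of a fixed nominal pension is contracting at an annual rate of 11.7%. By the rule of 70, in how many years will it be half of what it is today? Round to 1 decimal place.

The rule works in reverse for decay: 70/11.7 ≈ 5.98 years to halve.

≈ 6.0 years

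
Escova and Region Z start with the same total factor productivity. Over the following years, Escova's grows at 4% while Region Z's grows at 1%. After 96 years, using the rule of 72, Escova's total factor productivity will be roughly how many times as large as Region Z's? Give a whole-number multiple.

Only the 3-point difference matters.
72/3 ≈ 24.00 years per doubling of the ratio; 96 years gives 4.00 doublings, so ≈ 16×.

≈ 16 times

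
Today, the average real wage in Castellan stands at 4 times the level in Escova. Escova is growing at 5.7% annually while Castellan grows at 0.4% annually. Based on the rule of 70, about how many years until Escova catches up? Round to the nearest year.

Escova gains on Castellan at 5.7% − 0.4% = 5.3 points a year.
At that relative rate the gap halves every 70/5.3 ≈ 13.21 years.
A 4 times gap closes after 2 halvings: 2 × 13.21 ≈ 26 years.

roughly 26 years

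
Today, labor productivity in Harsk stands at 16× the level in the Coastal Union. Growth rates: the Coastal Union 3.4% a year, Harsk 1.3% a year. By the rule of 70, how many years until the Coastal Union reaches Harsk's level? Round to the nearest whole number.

What matters is the difference: 2.1 pp.
Rule of 70 on the gap: the ratio halves every 70/2.1 ≈ 33.33 years.
A 16× gap closes after 4 halvings: 4 × 33.33 ≈ 133 years.

about 133 years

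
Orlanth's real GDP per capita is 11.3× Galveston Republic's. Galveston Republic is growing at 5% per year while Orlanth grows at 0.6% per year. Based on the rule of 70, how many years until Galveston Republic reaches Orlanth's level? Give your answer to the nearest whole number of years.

Galveston Republic gains on Orlanth at 5% − 0.6% = 4.4 points a year.
At that relative rate the gap halves every 70/4.4 ≈ 15.91 years.
An 11.3× gap takes log₂(11.3) ≈ 3.50 halvings to close: 3.50 × 15.91 ≈ 56 years.

roughly 56 years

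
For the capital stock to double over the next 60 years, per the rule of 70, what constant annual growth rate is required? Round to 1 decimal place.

1.2%

70 / 60 ≈ 1.17, so about 1.2% annually.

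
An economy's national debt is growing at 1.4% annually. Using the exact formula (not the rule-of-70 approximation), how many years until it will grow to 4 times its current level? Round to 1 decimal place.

99.7 years

t = ln(4) / ln(1 + 0.014) = 1.3863 / 0.013903 ≈ 99.71.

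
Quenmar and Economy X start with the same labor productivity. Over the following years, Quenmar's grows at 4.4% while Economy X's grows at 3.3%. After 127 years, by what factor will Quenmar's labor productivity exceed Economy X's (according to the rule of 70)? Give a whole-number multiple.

Only the 1.1-point difference matters.
70/1.1 ≈ 63.64 years per doubling of the ratio; 127 years gives 2.00 doublings, so ≈ 4×.

roughly 4 times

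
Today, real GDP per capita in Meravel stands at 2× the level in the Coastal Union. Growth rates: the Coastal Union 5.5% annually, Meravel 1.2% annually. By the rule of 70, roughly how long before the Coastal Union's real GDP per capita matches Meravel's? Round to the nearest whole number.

What matters is the difference: 4.3 pp.
Rule of 70 on the gap: the ratio halves every 70/4.3 ≈ 16.28 years.
A 2× gap closes after 1 halving: 1 × 16.28 ≈ 16 years.

approximately 16 years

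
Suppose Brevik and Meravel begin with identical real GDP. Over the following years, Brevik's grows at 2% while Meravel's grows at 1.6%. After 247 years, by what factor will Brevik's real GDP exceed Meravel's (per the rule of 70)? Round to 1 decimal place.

approximately 2.7 times

Rate gap = 2% − 1.6% = 0.4 points.
The ratio doubles every 70/0.4 ≈ 175.00 years.
247/175.00 ≈ 1.41 doublings → ratio ≈ 2^1.41 ≈ 2.7.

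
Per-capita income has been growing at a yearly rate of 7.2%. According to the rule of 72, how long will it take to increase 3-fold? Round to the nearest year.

around 16 years

One doubling takes 72/7.2 = 10.00 years.
3× is log₂ 3 ≈ 1.58 doublings, so ≈ 1.58 × 10.00 = 16 years.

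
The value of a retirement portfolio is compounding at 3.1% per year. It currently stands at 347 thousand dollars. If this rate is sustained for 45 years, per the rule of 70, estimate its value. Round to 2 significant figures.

It doubles every 70/3.1 ≈ 22.58 years, so 45 years is 1.99 doublings.
2^1.99 ≈ 3.97; 347 × 3.97 ≈ 1400 thousand dollars.

approximately 1400 thousand dollars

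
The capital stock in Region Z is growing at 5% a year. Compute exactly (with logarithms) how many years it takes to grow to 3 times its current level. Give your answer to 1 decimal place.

t = ln(3) / ln(1 + 0.05) = 1.0986 / 0.048790 ≈ 22.52.

22.5 years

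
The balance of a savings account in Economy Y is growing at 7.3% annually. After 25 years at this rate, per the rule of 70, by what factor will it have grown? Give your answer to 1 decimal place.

Doubling time ≈ 70/7.3 = 9.59 years.
25 years / 9.59 ≈ 2.61 doublings → factor 2^2.61 ≈ 6.1.

approximately 6.1 times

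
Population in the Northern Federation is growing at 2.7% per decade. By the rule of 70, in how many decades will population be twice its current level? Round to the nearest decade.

≈ 26 decades

70/2.7 ≈ 25.93, so it doubles roughly every 26 decades.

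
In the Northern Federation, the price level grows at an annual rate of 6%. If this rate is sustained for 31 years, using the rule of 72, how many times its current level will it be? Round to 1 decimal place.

Doubles every ≈ 12.00 years (72/6).
31 years is 2.58 doublings; 2^2.58 ≈ 6.0×.

around 6.0 times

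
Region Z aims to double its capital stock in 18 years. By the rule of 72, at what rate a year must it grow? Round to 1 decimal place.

72 / 18 ≈ 4.00, so about 4.0% a year.

approximately 4.0% a year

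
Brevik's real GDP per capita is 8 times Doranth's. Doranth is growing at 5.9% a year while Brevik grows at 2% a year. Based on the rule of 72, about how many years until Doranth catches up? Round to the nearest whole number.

The growth-rate gap is 5.9% − 2% = 3.9 percentage points.
So the ratio between them halves every 72/3.9 ≈ 18.46 years.
An 8 times gap closes after 3 halvings: 3 × 18.46 ≈ 55 years.

≈ 55 years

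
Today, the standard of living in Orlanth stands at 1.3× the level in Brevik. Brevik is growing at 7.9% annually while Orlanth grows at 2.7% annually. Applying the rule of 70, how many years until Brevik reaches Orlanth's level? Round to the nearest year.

about 5 years

Brevik gains on Orlanth at 7.9% − 2.7% = 5.2 points a year.
At that relative rate the gap halves every 70/5.2 ≈ 13.46 years.
A 1.3× gap takes log₂(1.3) ≈ 0.38 halvings to close: 0.38 × 13.46 ≈ 5 years.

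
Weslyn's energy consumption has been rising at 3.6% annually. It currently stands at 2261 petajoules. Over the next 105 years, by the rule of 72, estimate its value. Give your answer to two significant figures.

It doubles every 72/3.6 ≈ 20.00 years, so 105 years is 5.25 doublings.
2^5.25 ≈ 38.05; 2261 × 38.05 ≈ 86000 petajoules.

around 86000 petajoules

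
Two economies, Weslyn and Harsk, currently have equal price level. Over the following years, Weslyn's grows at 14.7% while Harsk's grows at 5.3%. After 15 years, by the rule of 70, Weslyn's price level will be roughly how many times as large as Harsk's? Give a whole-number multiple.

Only the 9.4-point difference matters.
70/9.4 ≈ 7.45 years per doubling of the ratio; 15 years gives 2.01 doublings, so ≈ 4×.

roughly 4 times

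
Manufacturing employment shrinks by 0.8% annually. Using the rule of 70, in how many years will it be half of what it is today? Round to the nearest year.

88 years

Halving time ≈ 70 / 0.8 = 87.50 → 88 years.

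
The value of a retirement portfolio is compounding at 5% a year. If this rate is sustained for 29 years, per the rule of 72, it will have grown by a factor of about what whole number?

about 4 times

At 5% one doubling takes ≈ 14.40 years; 29 years is 2 of them, so ×4.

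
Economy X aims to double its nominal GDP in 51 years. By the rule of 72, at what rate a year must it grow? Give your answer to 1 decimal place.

72 / 51 ≈ 1.41, so about 1.4% a year.

around 1.4%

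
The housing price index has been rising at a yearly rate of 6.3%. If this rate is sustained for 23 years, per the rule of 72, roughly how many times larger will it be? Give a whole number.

about 4 times

At 6.3% one doubling takes ≈ 11.43 years; 23 years is 2 of them, so ×4.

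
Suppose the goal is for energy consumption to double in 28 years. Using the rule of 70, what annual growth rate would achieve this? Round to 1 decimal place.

2.5% a year

70 / 28 ≈ 2.50, so about 2.5% a year.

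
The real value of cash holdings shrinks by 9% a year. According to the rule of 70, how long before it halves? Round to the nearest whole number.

roughly 8 years

The rule works in reverse for decay: 70/9 ≈ 7.78 years to halve.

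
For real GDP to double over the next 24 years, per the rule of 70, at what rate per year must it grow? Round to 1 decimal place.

70 / 24 ≈ 2.92, so about 2.9% per year.

approximately 2.9% per year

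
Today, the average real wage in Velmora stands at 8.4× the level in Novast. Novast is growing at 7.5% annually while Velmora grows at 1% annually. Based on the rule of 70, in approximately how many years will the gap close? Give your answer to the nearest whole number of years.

What matters is the difference: 6.5 pp.
Rule of 70 on the gap: the ratio halves every 70/6.5 ≈ 10.77 years.
An 8.4× gap takes log₂(8.4) ≈ 3.07 halvings to close: 3.07 × 10.77 ≈ 33 years.

approximately 33 years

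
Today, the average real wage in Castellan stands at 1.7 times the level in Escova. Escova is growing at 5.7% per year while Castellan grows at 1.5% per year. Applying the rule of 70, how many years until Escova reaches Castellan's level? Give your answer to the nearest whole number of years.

What matters is the difference: 4.2 pp.
Rule of 70 on the gap: the ratio halves every 70/4.2 ≈ 16.67 years.
A 1.7 times gap takes log₂(1.7) ≈ 0.77 halvings to close: 0.77 × 16.67 ≈ 13 years.

about 13 years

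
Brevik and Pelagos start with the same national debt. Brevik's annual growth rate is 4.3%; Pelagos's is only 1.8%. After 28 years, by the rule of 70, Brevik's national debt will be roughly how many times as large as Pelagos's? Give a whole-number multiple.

about 2 times

Only the 2.5-point difference matters.
70/2.5 ≈ 28.00 years per doubling of the ratio; 28 years gives 1.00 doublings, so ≈ 2×.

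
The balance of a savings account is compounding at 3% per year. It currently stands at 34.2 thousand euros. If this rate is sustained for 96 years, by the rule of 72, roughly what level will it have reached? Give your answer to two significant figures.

550 thousand euros

Doubling time ≈ 72/3 = 24.00 years.
96 years is 96/24.00 ≈ 4.00 doublings, a factor of 2^4.00 ≈ 16.00.
34.2 × 16.00 ≈ 550 thousand euros.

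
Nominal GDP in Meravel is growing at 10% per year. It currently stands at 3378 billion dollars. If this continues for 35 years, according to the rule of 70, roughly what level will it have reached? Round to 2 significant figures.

roughly 110000 billion dollars

It doubles every 70/10 ≈ 7.00 years, so 35 years is 5.00 doublings.
2^5.00 ≈ 32.00; 3378 × 32.00 ≈ 110000 billion dollars.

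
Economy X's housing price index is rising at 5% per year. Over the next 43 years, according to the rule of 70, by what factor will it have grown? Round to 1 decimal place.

Doubles every ≈ 14.00 years (70/5).
43 years is 3.07 doublings; 2^3.07 ≈ 8.4×.

around 8.4 times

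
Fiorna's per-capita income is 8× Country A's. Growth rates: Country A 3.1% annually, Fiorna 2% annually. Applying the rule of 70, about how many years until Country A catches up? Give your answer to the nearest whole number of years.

191 years

Country A gains on Fiorna at 3.1% − 2% = 1.1 points a year.
At that relative rate the gap halves every 70/1.1 ≈ 63.64 years.
An 8× gap closes after 3 halvings: 3 × 63.64 ≈ 191 years.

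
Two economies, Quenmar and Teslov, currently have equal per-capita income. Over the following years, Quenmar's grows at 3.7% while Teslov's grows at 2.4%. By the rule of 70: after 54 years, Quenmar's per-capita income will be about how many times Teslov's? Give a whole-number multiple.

Rate gap = 3.7% − 2.4% = 1.3 points.
The ratio doubles every 70/1.3 ≈ 53.85 years.
54/53.85 ≈ 1.00 doublings → ratio ≈ 2^1.00 ≈ 2.

about 2 times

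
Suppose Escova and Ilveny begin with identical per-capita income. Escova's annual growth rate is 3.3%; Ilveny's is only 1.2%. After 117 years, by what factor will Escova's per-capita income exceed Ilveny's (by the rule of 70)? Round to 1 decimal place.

Escova pulls ahead at 2.1 pp per year, so the ratio doubles every 70/2.1 ≈ 33.33 years.
In 117 years that's 3.51 doublings: 2^3.51 ≈ 11.4.

around 11.4 times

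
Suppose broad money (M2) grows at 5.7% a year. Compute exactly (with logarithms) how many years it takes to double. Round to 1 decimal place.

t = ln(2) / ln(1 + 0.057) = 0.6931 / 0.055435 ≈ 12.50.

12.5 years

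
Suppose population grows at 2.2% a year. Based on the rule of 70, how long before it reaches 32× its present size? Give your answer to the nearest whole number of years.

about 159 years

Doubling time ≈ 70/2.2 = 31.82 years.
32× is 5 doublings, so 5 × 31.82 ≈ 159 years.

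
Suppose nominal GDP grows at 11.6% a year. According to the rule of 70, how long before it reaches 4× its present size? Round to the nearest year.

roughly 12 years

One doubling takes 70/11.6 = 6.03 years.
4 = 2^2, so 2 doublings → 12 years.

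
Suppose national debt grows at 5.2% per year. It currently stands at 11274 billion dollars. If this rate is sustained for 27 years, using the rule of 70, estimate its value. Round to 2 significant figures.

around 45000 billion dollars

It doubles every 70/5.2 ≈ 13.46 years, so 27 years is 2.01 doublings.
2^2.01 ≈ 4.03; 11274 × 4.03 ≈ 45000 billion dollars.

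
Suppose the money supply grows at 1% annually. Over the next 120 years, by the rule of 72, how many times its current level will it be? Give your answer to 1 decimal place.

about 3.2 times

Doubling time ≈ 72/1 = 72.00 years.
120 years / 72.00 ≈ 1.67 doublings → factor 2^1.67 ≈ 3.2.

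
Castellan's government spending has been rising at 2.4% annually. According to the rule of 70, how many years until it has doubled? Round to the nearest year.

approximately 29 years

Doubling time ≈ 70 / 2.4 = 29.17 years.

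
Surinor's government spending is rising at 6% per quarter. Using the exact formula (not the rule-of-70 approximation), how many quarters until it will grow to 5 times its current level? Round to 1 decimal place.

27.6 quarters

t = ln(5) / ln(1 + 0.06) = 1.6094 / 0.058269 ≈ 27.62.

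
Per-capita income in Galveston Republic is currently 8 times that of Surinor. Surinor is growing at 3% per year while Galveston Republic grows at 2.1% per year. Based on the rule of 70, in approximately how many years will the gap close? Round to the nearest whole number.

What matters is the difference: 0.9 pp.
Rule of 70 on the gap: the ratio halves every 70/0.9 ≈ 77.78 years.
An 8 times gap closes after 3 halvings: 3 × 77.78 ≈ 233 years.

about 233 years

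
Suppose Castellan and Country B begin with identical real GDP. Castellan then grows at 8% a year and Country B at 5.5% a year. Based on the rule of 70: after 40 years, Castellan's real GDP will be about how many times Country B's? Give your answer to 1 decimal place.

Rate gap = 8% − 5.5% = 2.5 points.
The ratio doubles every 70/2.5 ≈ 28.00 years.
40/28.00 ≈ 1.43 doublings → ratio ≈ 2^1.43 ≈ 2.7.

2.7 times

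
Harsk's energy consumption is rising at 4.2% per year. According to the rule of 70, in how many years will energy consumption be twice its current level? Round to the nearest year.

Doubling time ≈ 70 / 4.2 = 16.67 years.

roughly 17 years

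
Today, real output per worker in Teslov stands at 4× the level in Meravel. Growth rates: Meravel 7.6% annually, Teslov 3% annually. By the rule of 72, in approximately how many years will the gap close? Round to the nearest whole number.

The growth-rate gap is 7.6% − 3% = 4.6 percentage points.
So the ratio between them halves every 72/4.6 ≈ 15.65 years.
A 4× gap closes after 2 halvings: 2 × 15.65 ≈ 31 years.

roughly 31 years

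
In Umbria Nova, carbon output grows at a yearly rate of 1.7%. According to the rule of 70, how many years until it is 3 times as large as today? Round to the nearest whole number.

One doubling takes 70/1.7 = 41.18 years.
Reaching 3× takes log₂(3) ≈ 1.58 doublings.
1.58 × 41.18 ≈ 65 years.

approximately 65 years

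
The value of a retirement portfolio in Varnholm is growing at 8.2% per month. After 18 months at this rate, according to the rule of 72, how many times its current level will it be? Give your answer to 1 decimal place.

Doubles every ≈ 8.78 months (72/8.2).
18 months is 2.05 doublings; 2^2.05 ≈ 4.1×.

≈ 4.1 times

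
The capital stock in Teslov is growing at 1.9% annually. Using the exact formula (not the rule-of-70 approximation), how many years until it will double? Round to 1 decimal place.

36.8 years

t = ln(2) / ln(1 + 0.019) = 0.6931 / 0.018822 ≈ 36.82.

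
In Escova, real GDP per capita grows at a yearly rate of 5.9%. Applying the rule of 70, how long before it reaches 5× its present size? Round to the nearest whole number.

approximately 28 years

Doubling time ≈ 70/5.9 = 11.86 years.
5× is log₂ 5 ≈ 2.32 doublings, so ≈ 2.32 × 11.86 = 28 years.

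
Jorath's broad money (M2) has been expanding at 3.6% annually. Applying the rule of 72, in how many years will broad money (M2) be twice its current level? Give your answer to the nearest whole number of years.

72/3.6 ≈ 20.00, so it doubles roughly every 20 years.

≈ 20 years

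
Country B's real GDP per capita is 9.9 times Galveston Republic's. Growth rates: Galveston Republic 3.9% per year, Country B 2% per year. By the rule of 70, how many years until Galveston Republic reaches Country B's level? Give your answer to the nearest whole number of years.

roughly 122 years

Galveston Republic gains on Country B at 3.9% − 2% = 1.9 points a year.
At that relative rate the gap halves every 70/1.9 ≈ 36.84 years.
A 9.9 times gap takes log₂(9.9) ≈ 3.31 halvings to close: 3.31 × 36.84 ≈ 122 years.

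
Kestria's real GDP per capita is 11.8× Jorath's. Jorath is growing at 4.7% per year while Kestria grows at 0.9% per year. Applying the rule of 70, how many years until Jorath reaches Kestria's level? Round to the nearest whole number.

What matters is the difference: 3.8 pp.
Rule of 70 on the gap: the ratio halves every 70/3.8 ≈ 18.42 years.
An 11.8× gap takes log₂(11.8) ≈ 3.56 halvings to close: 3.56 × 18.42 ≈ 66 years.

66 years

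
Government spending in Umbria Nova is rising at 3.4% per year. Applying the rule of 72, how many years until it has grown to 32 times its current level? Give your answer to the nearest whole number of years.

At 3.4% it doubles every 72/3.4 ≈ 21.18 years.
32 = 2^5, so 5 doublings → 106 years.

roughly 106 years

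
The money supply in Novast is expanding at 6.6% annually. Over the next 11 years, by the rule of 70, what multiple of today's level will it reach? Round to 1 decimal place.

about 2.1 times

Doubling time ≈ 70/6.6 = 10.61 years.
11 years / 10.61 ≈ 1.04 doublings → factor 2^1.04 ≈ 2.1.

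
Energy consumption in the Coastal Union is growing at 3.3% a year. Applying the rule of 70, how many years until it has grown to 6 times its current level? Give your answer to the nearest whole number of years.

At 3.3% it doubles every 70/3.3 ≈ 21.21 years.
Reaching 6× takes log₂(6) ≈ 2.58 doublings.
2.58 × 21.21 ≈ 55 years.

≈ 55 years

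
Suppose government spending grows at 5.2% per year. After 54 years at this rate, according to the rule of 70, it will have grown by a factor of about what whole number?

around 16 times

70/5.2 ≈ 13.46 years per doubling.
54 years fits 4 doublings: 2^4 = 16.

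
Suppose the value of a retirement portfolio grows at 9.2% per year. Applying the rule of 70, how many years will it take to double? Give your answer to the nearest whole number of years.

Doubling time ≈ 70 / 9.2 = 7.61 years.

approximately 8 years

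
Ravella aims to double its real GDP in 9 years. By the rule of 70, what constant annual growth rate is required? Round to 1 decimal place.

70 / 9 ≈ 7.78, so about 7.8% annually.

approximately 7.8% annually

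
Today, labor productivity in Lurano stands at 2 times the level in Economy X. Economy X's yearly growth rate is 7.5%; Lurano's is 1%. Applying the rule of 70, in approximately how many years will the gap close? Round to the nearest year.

11 years

The growth-rate gap is 7.5% − 1% = 6.5 percentage points.
So the ratio between them halves every 70/6.5 ≈ 10.77 years.
A 2 times gap closes after 1 halving: 1 × 10.77 ≈ 11 years.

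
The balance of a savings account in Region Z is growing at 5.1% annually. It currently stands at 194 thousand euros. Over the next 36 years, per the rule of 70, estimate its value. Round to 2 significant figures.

around 1200 thousand euros

It doubles every 70/5.1 ≈ 13.73 years, so 36 years is 2.62 doublings.
2^2.62 ≈ 6.15; 194 × 6.15 ≈ 1200 thousand euros.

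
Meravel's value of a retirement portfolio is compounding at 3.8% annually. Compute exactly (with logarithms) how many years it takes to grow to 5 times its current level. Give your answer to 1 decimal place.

t = ln(5) / ln(1 + 0.038) = 1.6094 / 0.037296 ≈ 43.15.

43.2 years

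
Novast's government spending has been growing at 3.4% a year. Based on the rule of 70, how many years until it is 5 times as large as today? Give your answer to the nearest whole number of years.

about 48 years

At 3.4% it doubles every 70/3.4 ≈ 20.59 years.
Reaching 5× takes log₂(5) ≈ 2.32 doublings.
2.32 × 20.59 ≈ 48 years.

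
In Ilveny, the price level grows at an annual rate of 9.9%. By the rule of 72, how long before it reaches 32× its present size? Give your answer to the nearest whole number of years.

At 9.9% it doubles every 72/9.9 ≈ 7.27 years.
32 = 2^5, so 5 doublings → 36 years.

around 36 years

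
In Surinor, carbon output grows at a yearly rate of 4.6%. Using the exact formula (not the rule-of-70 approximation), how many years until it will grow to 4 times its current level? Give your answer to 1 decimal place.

t = ln(4) / ln(1 + 0.046) = 1.3863 / 0.044973 ≈ 30.83.

30.8 years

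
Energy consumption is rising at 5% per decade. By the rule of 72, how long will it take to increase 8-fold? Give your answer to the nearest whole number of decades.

about 43 decades

One doubling takes 72/5 = 14.40 decades.
Getting to 8× needs 3 doublings: 3 × 14.40 ≈ 43 decades.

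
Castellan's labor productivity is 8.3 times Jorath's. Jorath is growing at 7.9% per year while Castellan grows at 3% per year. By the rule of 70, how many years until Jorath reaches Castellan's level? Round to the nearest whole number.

Jorath gains on Castellan at 7.9% − 3% = 4.9 points a year.
At that relative rate the gap halves every 70/4.9 ≈ 14.29 years.
An 8.3 times gap takes log₂(8.3) ≈ 3.05 halvings to close: 3.05 × 14.29 ≈ 44 years.

44 years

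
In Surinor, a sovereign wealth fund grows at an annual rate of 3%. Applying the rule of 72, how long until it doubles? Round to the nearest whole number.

72/3 ≈ 24.00, so it doubles roughly every 24 years.

≈ 24 years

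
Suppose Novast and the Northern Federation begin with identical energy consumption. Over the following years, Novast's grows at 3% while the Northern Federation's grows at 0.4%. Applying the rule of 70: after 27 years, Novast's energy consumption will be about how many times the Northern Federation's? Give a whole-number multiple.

Novast pulls ahead at 2.6 pp per year, so the ratio doubles every 70/2.6 ≈ 26.92 years.
In 27 years that's 1.00 doublings: 2^1.00 ≈ 2.

roughly 2 times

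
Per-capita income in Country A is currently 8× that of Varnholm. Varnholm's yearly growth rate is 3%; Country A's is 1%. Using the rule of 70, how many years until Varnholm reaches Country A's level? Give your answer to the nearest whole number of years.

about 105 years

What matters is the difference: 2 pp.
Rule of 70 on the gap: the ratio halves every 70/2 ≈ 35.00 years.
An 8× gap closes after 3 halvings: 3 × 35.00 ≈ 105 years.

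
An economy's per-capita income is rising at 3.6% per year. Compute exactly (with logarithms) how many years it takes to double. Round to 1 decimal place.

19.6 years

t = ln(2) / ln(1 + 0.036) = 0.6931 / 0.035367 ≈ 19.60.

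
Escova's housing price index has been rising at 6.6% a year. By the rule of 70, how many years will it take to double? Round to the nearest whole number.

70/6.6 ≈ 10.61, so it doubles roughly every 11 years.

11 years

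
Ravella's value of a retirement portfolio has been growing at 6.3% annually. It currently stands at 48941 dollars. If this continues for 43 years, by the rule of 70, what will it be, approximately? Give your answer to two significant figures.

Doubling time ≈ 70/6.3 = 11.11 years.
43 years is 43/11.11 ≈ 3.87 doublings, a factor of 2^3.87 ≈ 14.62.
48941 × 14.62 ≈ 720000 dollars.

around 720000 dollars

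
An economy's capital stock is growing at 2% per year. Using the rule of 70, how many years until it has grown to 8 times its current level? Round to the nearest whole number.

105 years

At 2% it doubles every 70/2 ≈ 35.00 years.
8 = 2^3, so 3 doublings → 105 years.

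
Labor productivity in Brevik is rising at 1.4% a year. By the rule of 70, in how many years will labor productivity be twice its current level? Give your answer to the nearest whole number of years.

roughly 50 years

At 1.4%, doubling takes about 70/1.4 = 50.00 years.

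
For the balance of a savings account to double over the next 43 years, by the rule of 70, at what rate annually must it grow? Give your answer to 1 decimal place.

70 / 43 ≈ 1.63, so about 1.6% annually.

roughly 1.6% annually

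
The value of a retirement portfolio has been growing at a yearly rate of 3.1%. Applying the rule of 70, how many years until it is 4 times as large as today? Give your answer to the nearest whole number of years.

around 45 years

At 3.1% it doubles every 70/3.1 ≈ 22.58 years.
Getting to 4× needs 2 doublings: 2 × 22.58 ≈ 45 years.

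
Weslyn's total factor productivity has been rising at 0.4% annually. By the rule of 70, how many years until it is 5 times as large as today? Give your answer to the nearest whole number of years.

Doubling time ≈ 70/0.4 = 175.00 years.
Reaching 5× takes log₂(5) ≈ 2.32 doublings.
2.32 × 175.00 ≈ 406 years.

≈ 406 years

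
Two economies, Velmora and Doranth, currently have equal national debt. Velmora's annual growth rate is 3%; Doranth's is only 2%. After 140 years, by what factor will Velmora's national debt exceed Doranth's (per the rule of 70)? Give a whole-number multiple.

Rate gap = 3% − 2% = 1 point.
The ratio doubles every 70/1 ≈ 70.00 years.
140/70.00 ≈ 2.00 doublings → ratio ≈ 2^2.00 ≈ 4.

approximately 4 times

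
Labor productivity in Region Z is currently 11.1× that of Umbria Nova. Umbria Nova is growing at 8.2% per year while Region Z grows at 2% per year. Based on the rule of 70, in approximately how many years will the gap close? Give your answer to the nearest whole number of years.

The growth-rate gap is 8.2% − 2% = 6.2 percentage points.
So the ratio between them halves every 70/6.2 ≈ 11.29 years.
An 11.1× gap takes log₂(11.1) ≈ 3.47 halvings to close: 3.47 × 11.29 ≈ 39 years.

39 years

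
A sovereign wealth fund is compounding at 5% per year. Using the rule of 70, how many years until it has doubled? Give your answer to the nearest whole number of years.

about 14 years

Doubling time ≈ 70 / 5 = 14.00 years.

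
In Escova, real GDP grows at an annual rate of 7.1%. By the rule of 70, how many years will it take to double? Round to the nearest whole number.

roughly 10 years

At 7.1%, doubling takes about 70/7.1 = 9.86 years.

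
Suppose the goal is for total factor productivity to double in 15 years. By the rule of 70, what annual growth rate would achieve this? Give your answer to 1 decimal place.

roughly 4.7%

70 / 15 ≈ 4.67, so about 4.7% a year.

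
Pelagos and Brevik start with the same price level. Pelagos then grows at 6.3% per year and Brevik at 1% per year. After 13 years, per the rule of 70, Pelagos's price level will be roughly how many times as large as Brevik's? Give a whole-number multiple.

approximately 2 times

Rate gap = 6.3% − 1% = 5.3 points.
The ratio doubles every 70/5.3 ≈ 13.21 years.
13/13.21 ≈ 0.98 doublings → ratio ≈ 2^0.98 ≈ 2.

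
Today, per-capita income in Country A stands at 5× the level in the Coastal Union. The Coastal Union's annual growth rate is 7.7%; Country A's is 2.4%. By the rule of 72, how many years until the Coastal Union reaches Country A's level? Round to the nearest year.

around 32 years

What matters is the difference: 5.3 pp.
Rule of 72 on the gap: the ratio halves every 72/5.3 ≈ 13.58 years.
A 5× gap takes log₂(5) ≈ 2.32 halvings to close: 2.32 × 13.58 ≈ 32 years.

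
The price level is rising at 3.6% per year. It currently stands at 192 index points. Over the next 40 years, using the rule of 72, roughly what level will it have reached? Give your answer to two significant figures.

approximately 770 index points

Doubling time ≈ 72/3.6 = 20.00 years.
40 years is 40/20.00 ≈ 2.00 doublings, a factor of 2^2.00 ≈ 4.00.
192 × 4.00 ≈ 770 index points.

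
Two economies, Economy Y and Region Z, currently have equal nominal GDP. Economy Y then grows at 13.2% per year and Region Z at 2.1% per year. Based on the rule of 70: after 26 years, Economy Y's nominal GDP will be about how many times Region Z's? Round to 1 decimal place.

Only the 11.1-point difference matters.
70/11.1 ≈ 6.31 years per doubling of the ratio; 26 years gives 4.12 doublings, so ≈ 17.4×.

around 17.4 times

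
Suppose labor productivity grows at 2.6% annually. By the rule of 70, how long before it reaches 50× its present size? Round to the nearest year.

Doubling time ≈ 70/2.6 = 26.92 years.
50× is log₂ 50 ≈ 5.64 doublings, so ≈ 5.64 × 26.92 = 152 years.

roughly 152 years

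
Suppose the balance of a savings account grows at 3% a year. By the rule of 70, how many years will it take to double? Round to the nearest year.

At 3%, doubling takes about 70/3 = 23.33 years.

around 23 years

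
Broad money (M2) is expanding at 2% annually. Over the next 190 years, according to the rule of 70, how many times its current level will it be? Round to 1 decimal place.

about 43.1 times

Doubling time ≈ 70/2 = 35.00 years.
190 years / 35.00 ≈ 5.43 doublings → factor 2^5.43 ≈ 43.1.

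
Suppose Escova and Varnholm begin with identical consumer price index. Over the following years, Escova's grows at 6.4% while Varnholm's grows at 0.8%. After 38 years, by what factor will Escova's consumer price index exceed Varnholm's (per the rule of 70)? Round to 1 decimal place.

Rate gap = 6.4% − 0.8% = 5.6 points.
The ratio doubles every 70/5.6 ≈ 12.50 years.
38/12.50 ≈ 3.04 doublings → ratio ≈ 2^3.04 ≈ 8.2.

8.2 times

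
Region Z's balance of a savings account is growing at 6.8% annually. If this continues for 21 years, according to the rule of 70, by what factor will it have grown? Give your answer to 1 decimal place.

roughly 4.1 times

Doubling time ≈ 70/6.8 = 10.29 years.
21 years / 10.29 ≈ 2.04 doublings → factor 2^2.04 ≈ 4.1.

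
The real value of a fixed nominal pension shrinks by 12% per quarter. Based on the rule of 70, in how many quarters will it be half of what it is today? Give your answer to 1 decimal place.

Halving time ≈ 70 / 12 = 5.83 → 5.8 quarters.

roughly 5.8 quarters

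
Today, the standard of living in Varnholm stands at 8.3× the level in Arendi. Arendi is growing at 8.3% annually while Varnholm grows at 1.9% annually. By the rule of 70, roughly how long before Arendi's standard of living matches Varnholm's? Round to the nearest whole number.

The growth-rate gap is 8.3% − 1.9% = 6.4 percentage points.
So the ratio between them halves every 70/6.4 ≈ 10.94 years.
An 8.3× gap takes log₂(8.3) ≈ 3.05 halvings to close: 3.05 × 10.94 ≈ 33 years.

about 33 years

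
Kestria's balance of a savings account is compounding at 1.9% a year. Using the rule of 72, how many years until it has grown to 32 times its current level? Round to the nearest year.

roughly 189 years

One doubling takes 72/1.9 = 37.89 years.
32× is 5 doublings, so 5 × 37.89 ≈ 189 years.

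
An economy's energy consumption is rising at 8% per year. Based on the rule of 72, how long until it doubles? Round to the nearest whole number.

around 9 years

Doubling time ≈ 72 / 8 = 9.00 years.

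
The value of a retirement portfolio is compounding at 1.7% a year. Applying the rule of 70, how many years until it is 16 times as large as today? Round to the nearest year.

approximately 165 years

At 1.7% it doubles every 70/1.7 ≈ 41.18 years.
16× is 4 doublings, so 4 × 41.18 ≈ 165 years.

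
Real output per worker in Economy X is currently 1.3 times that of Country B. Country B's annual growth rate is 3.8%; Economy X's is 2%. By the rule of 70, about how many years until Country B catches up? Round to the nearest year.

around 15 years

Country B gains on Economy X at 3.8% − 2% = 1.8 points a year.
At that relative rate the gap halves every 70/1.8 ≈ 38.89 years.
A 1.3 times gap takes log₂(1.3) ≈ 0.38 halvings to close: 0.38 × 38.89 ≈ 15 years.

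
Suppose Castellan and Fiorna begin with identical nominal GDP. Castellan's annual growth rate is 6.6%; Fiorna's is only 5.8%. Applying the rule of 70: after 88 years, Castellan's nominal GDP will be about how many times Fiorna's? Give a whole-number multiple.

Rate gap = 6.6% − 5.8% = 0.8 points.
The ratio doubles every 70/0.8 ≈ 87.50 years.
88/87.50 ≈ 1.01 doublings → ratio ≈ 2^1.01 ≈ 2.

around 2 times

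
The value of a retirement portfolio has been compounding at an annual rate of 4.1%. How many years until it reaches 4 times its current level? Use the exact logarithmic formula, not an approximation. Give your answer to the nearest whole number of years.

t = ln(4) / ln(1 + 0.041) = 1.3863 / 0.040182 ≈ 34.50.
≈ 35 years.

35 years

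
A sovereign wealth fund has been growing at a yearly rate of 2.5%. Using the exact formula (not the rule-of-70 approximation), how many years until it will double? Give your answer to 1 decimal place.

t = ln(2) / ln(1 + 0.025) = 0.6931 / 0.024693 ≈ 28.07.

28.1 years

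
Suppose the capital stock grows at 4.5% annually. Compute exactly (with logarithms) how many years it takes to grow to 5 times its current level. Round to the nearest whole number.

37 years

t = ln(5) / ln(1 + 0.045) = 1.6094 / 0.044017 ≈ 36.56.
≈ 37 years.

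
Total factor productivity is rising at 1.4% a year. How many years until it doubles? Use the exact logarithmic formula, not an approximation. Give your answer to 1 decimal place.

49.9 years

t = ln(2) / ln(1 + 0.014) = 0.6931 / 0.013903 ≈ 49.85.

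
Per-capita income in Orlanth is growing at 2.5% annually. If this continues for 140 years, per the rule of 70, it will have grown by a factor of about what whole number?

Doubling time ≈ 70/2.5 = 28.00 years.
140/28.00 ≈ 5 doublings, so about 2^5 = 32×.

32 times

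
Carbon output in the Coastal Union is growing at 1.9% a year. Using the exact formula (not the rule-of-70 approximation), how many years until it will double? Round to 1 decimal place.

t = ln(2) / ln(1 + 0.019) = 0.6931 / 0.018822 ≈ 36.82.

36.8 years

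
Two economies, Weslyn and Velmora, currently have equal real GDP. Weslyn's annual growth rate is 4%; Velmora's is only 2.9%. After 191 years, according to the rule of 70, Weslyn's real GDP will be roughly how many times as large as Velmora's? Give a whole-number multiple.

Weslyn pulls ahead at 1.1 pp per year, so the ratio doubles every 70/1.1 ≈ 63.64 years.
In 191 years that's 3.00 doublings: 2^3.00 ≈ 8.

8 times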